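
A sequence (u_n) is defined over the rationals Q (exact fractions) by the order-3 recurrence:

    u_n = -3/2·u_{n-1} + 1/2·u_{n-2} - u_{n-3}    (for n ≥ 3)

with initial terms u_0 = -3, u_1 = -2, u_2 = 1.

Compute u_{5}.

u_3 = -3/2·1 + 1/2·-2 + -1·-3 = 1/2
u_4 = -3/2·1/2 + 1/2·1 + -1·-2 = 7/4
u_5 = -3/2·7/4 + 1/2·1/2 + -1·1 = -27/8

-27/8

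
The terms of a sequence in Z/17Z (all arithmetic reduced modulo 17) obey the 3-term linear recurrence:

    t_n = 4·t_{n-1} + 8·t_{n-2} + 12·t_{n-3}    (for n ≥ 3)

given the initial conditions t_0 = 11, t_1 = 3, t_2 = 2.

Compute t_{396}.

t_3 = 4·2 + 8·3 + 12·11 = 11
t_4 = 4·11 + 8·2 + 12·3 = 11
t_5 = 4·11 + 8·11 + 12·2 = 3
t_6 = 4·3 + 8·11 + 12·11 = 11
t_7 = 4·11 + 8·3 + 12·11 = 13
t_8 = 4·13 + 8·11 + 12·3 = 6
t_9 = 4·6 + 8·13 + 12·11 = 5
t_10 = 4·5 + 8·6 + 12·13 = 3
t_11 = 4·3 + 8·5 + 12·6 = 5
t_12 = 4·5 + 8·3 + 12·5 = 2
t_13 = 4·2 + 8·5 + 12·3 = 16
t_14 = 4·16 + 8·2 + 12·5 = 4
t_15 = 4·4 + 8·16 + 12·2 = 15
t_16 = 4·15 + 8·4 + 12·16 = 12
t_17 = 4·12 + 8·15 + 12·4 = 12
t_18 = 4·12 + 8·12 + 12·15 = 1
t_19 = 4·1 + 8·12 + 12·12 = 6
t_20 = 4·6 + 8·1 + 12·12 = 6
t_21 = 4·6 + 8·6 + 12·1 = 16
t_22 = 4·16 + 8·6 + 12·6 = 14
t_23 = 4·14 + 8·16 + 12·6 = 1
t_24 = 4·1 + 8·14 + 12·16 = 2
t_25 = 4·2 + 8·1 + 12·14 = 14
t_26 = 4·14 + 8·2 + 12·1 = 16
t_27 = 4·16 + 8·14 + 12·2 = 13
t_28 = 4·13 + 8·16 + 12·14 = 8
t_29 = 4·8 + 8·13 + 12·16 = 5
t_30 = 4·5 + 8·8 + 12·13 = 2
t_31 = 4·2 + 8·5 + 12·8 = 8
t_32 = 4·8 + 8·2 + 12·5 = 6
t_33 = 4·6 + 8·8 + 12·2 = 10
t_34 = 4·10 + 8·6 + 12·8 = 14
t_35 = 4·14 + 8·10 + 12·6 = 4
t_36 = 4·4 + 8·14 + 12·10 = 10
t_37 = 4·10 + 8·4 + 12·14 = 2
t_38 = 4·2 + 8·10 + 12·4 = 0
t_39 = 4·0 + 8·2 + 12·10 = 0
t_40 = 4·0 + 8·0 + 12·2 = 7
t_41 = 4·7 + 8·0 + 12·0 = 11
t_42 = 4·11 + 8·7 + 12·0 = 15
t_43 = 4·15 + 8·11 + 12·7 = 11
t_44 = 4·11 + 8·15 + 12·11 = 7
t_45 = 4·7 + 8·11 + 12·15 = 7
t_46 = 4·7 + 8·7 + 12·11 = 12
t_47 = 4·12 + 8·7 + 12·7 = 1
t_48 = 4·1 + 8·12 + 12·7 = 14
t_49 = 4·14 + 8·1 + 12·12 = 4
t_50 = 4·4 + 8·14 + 12·1 = 4
t_51 = 4·4 + 8·4 + 12·14 = 12
t_52 = 4·12 + 8·4 + 12·4 = 9
t_53 = 4·9 + 8·12 + 12·4 = 10
t_54 = 4·10 + 8·9 + 12·12 = 1
t_55 = 4·1 + 8·10 + 12·9 = 5
t_56 = 4·5 + 8·1 + 12·10 = 12
t_57 = 4·12 + 8·5 + 12·1 = 15
t_58 = 4·15 + 8·12 + 12·5 = 12
t_59 = 4·12 + 8·15 + 12·12 = 6
t_60 = 4·6 + 8·12 + 12·15 = 11
t_61 = 4·11 + 8·6 + 12·12 = 15
t_62 = 4·15 + 8·11 + 12·6 = 16
t_63 = 4·16 + 8·15 + 12·11 = 10
t_64 = 4·10 + 8·16 + 12·15 = 8
t_65 = 4·8 + 8·10 + 12·16 = 15
t_66 = 4·15 + 8·8 + 12·10 = 6
t_67 = 4·6 + 8·15 + 12·8 = 2
t_68 = 4·2 + 8·6 + 12·15 = 15
t_69 = 4·15 + 8·2 + 12·6 = 12
t_70 = 4·12 + 8·15 + 12·2 = 5
t_71 = 4·5 + 8·12 + 12·15 = 7
t_72 = 4·7 + 8·5 + 12·12 = 8
t_73 = 4·8 + 8·7 + 12·5 = 12
t_74 = 4·12 + 8·8 + 12·7 = 9
t_75 = 4·9 + 8·12 + 12·8 = 7
t_76 = 4·7 + 8·9 + 12·12 = 6
t_77 = 4·6 + 8·7 + 12·9 = 1
t_78 = 4·1 + 8·6 + 12·7 = 0
t_79 = 4·0 + 8·1 + 12·6 = 12
t_80 = 4·12 + 8·0 + 12·1 = 9
t_81 = 4·9 + 8·12 + 12·0 = 13
t_82 = 4·13 + 8·9 + 12·12 = 13
t_83 = 4·13 + 8·13 + 12·9 = 9
t_84 = 4·9 + 8·13 + 12·13 = 7
t_85 = 4·7 + 8·9 + 12·13 = 1
t_86 = 4·1 + 8·7 + 12·9 = 15
t_87 = 4·15 + 8·1 + 12·7 = 16
t_88 = 4·16 + 8·15 + 12·1 = 9
t_89 = 4·9 + 8·16 + 12·15 = 4
t_90 = 4·4 + 8·9 + 12·16 = 8
t_91 = 4·8 + 8·4 + 12·9 = 2
t_92 = 4·2 + 8·8 + 12·4 = 1
t_93 = 4·1 + 8·2 + 12·8 = 14
t_94 = 4·14 + 8·1 + 12·2 = 3
t_95 = 4·3 + 8·14 + 12·1 = 0
t_96 = 4·0 + 8·3 + 12·14 = 5
t_97 = 4·5 + 8·0 + 12·3 = 5
t_98 = 4·5 + 8·5 + 12·0 = 9
t_99 = 4·9 + 8·5 + 12·5 = 0
t_100 = 4·0 + 8·9 + 12·5 = 13
t_101 = 4·13 + 8·0 + 12·9 = 7
t_102 = 4·7 + 8·13 + 12·0 = 13
t_103 = 4·13 + 8·7 + 12·13 = 9
t_104 = 4·9 + 8·13 + 12·7 = 3
t_105 = 4·3 + 8·9 + 12·13 = 2
t_106 = 4·2 + 8·3 + 12·9 = 4
t_107 = 4·4 + 8·2 + 12·3 = 0
t_108 = 4·0 + 8·4 + 12·2 = 5
t_109 = 4·5 + 8·0 + 12·4 = 0
t_110 = 4·0 + 8·5 + 12·0 = 6
t_111 = 4·6 + 8·0 + 12·5 = 16
t_112 = 4·16 + 8·6 + 12·0 = 10
t_113 = 4·10 + 8·16 + 12·6 = 2
t_114 = 4·2 + 8·10 + 12·16 = 8
t_115 = 4·8 + 8·2 + 12·10 = 15
t_116 = 4·15 + 8·8 + 12·2 = 12
t_117 = 4·12 + 8·15 + 12·8 = 9
t_118 = 4·9 + 8·12 + 12·15 = 6
t_119 = 4·6 + 8·9 + 12·12 = 2
t_120 = 4·2 + 8·6 + 12·9 = 11
t_121 = 4·11 + 8·2 + 12·6 = 13
t_122 = 4·13 + 8·11 + 12·2 = 11
t_123 = 4·11 + 8·13 + 12·11 = 8
t_124 = 4·8 + 8·11 + 12·13 = 4
t_125 = 4·4 + 8·8 + 12·11 = 8
t_126 = 4·8 + 8·4 + 12·8 = 7
t_127 = 4·7 + 8·8 + 12·4 = 4
t_128 = 4·4 + 8·7 + 12·8 = 15
t_129 = 4·15 + 8·4 + 12·7 = 6
t_130 = 4·6 + 8·15 + 12·4 = 5
t_131 = 4·5 + 8·6 + 12·15 = 10
t_132 = 4·10 + 8·5 + 12·6 = 16
t_133 = 4·16 + 8·10 + 12·5 = 0
t_134 = 4·0 + 8·16 + 12·10 = 10
t_135 = 4·10 + 8·0 + 12·16 = 11
t_136 = 4·11 + 8·10 + 12·0 = 5
t_137 = 4·5 + 8·11 + 12·10 = 7
t_138 = 4·7 + 8·5 + 12·11 = 13
t_139 = 4·13 + 8·7 + 12·5 = 15
t_140 = 4·15 + 8·13 + 12·7 = 10
t_141 = 4·10 + 8·15 + 12·13 = 10
t_142 = 4·10 + 8·10 + 12·15 = 11
t_143 = 4·11 + 8·10 + 12·10 = 6
t_144 = 4·6 + 8·11 + 12·10 = 11
t_145 = 4·11 + 8·6 + 12·11 = 3
t_146 = 4·3 + 8·11 + 12·6 = 2
(t_144, t_145, t_146) = (11, 3, 2) = (t_0, t_1, t_2), so the sequence has period 144.
396 ≡ 108 (mod 144), hence t_396 = t_108 = 5.

5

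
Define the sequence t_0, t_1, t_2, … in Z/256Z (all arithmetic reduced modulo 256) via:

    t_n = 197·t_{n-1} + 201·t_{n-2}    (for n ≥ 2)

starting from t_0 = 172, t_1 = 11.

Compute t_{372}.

28

t_2 = 197·11 + 201·172 = 131
t_3 = 197·131 + 201·11 = 114
t_4 = 197·114 + 201·131 = 149
t_5 = 197·149 + 201·114 = 43
t_6 = 197·43 + 201·149 = 20
t_7 = 197·20 + 201·43 = 39
Continuing the recurrence:
  t_8 = 183;  t_9 = 114;  t_10 = 105;  t_11 = 79;  t_12 = 60;  t_13 = 51
  t_14 = 91;  t_15 = 18;  t_16 = 77;  t_17 = 99;  t_18 = 164;  t_19 = 239
  t_20 = 175;  t_21 = 82;  t_22 = 129;  t_23 = 167;  t_24 = 204;  t_25 = 27
  t_26 = 243;  t_27 = 50;  t_28 = 69;  t_29 = 91;  t_30 = 52;  t_31 = 119
  t_32 = 103;  t_33 = 178;  t_34 = 217;  t_35 = 191;  t_36 = 92;  t_37 = 195
  t_38 = 75;  t_39 = 210;  t_40 = 125;  t_41 = 19;  t_42 = 196;  t_43 = 191
  t_44 = 223;  t_45 = 146;  t_46 = 113;  t_47 = 151;  t_48 = 236;  t_49 = 43
  t_50 = 99;  t_51 = 242;  t_52 = 245;  t_53 = 139;  t_54 = 84;  t_55 = 199
  t_56 = 23;  t_57 = 242;  t_58 = 73;  t_59 = 47;  t_60 = 124;  t_61 = 83
  t_62 = 59;  t_63 = 146;  t_64 = 173;  t_65 = 195;  t_66 = 228;  t_67 = 143
  t_68 = 15;  t_69 = 210;  t_70 = 97;  t_71 = 135;  t_72 = 12;  t_73 = 59
  t_74 = 211;  t_75 = 178;  t_76 = 165;  t_77 = 187;  t_78 = 116;  t_79 = 23
  t_80 = 199;  t_81 = 50;  t_82 = 185;  t_83 = 159;  t_84 = 156;  t_85 = 227
  t_86 = 43;  t_87 = 82;  t_88 = 221;  t_89 = 115;  t_90 = 4;  t_91 = 95
  t_92 = 63;  t_93 = 18;  t_94 = 81;  t_95 = 119;  t_96 = 44;  t_97 = 75
  t_98 = 67;  t_99 = 114;  t_100 = 85;  t_101 = 235;  t_102 = 148;  t_103 = 103
  t_104 = 119;  t_105 = 114;  t_106 = 41;  t_107 = 15;  t_108 = 188;  t_109 = 115
  t_110 = 27;  t_111 = 18;  t_112 = 13;  t_113 = 35;  t_114 = 36;  t_115 = 47
  t_116 = 111;  t_117 = 82;  t_118 = 65;  t_119 = 103;  t_120 = 76;  t_121 = 91
  t_122 = 179;  t_123 = 50;  t_124 = 5;  t_125 = 27;  t_126 = 180;  t_127 = 183
  t_128 = 39;  t_129 = 178;  t_130 = 153;  t_131 = 127;  t_132 = 220;  t_133 = 3
  t_134 = 11;  t_135 = 210;  t_136 = 61;  t_137 = 211;  t_138 = 68;  t_139 = 255
  t_140 = 159;  t_141 = 146;  t_142 = 49;  t_143 = 87;  t_144 = 108;  t_145 = 107
  t_146 = 35;  t_147 = 242;  t_148 = 181;  t_149 = 75;  t_150 = 212;  t_151 = 7
  t_152 = 215;  t_153 = 242;  t_154 = 9;  t_155 = 239;  t_156 = 252;  t_157 = 147
  t_158 = 251;  t_159 = 146;  t_160 = 109;  t_161 = 131;  t_162 = 100;  t_163 = 207
  t_164 = 207;  t_165 = 210;  t_166 = 33;  t_167 = 71;  t_168 = 140;  t_169 = 123
  t_170 = 147;  t_171 = 178;  t_172 = 101;  t_173 = 123;  t_174 = 244;  t_175 = 87
  t_176 = 135;  t_177 = 50;  t_178 = 121;  t_179 = 95;  t_180 = 28;  t_181 = 35
  t_182 = 235;  t_183 = 82;  t_184 = 157;  t_185 = 51;  t_186 = 132;  t_187 = 159
  t_188 = 255;  t_189 = 18;  t_190 = 17;  t_191 = 55;  t_192 = 172;  t_193 = 139
  t_194 = 3;  t_195 = 114;  t_196 = 21;  t_197 = 171;  t_198 = 20;  t_199 = 167
  t_200 = 55;  t_201 = 114;  t_202 = 233;  t_203 = 207;  t_204 = 60;  t_205 = 179
  t_206 = 219;  t_207 = 18;  t_208 = 205;  t_209 = 227;  t_210 = 164;  t_211 = 111
  t_212 = 47;  t_213 = 82;  t_214 = 1;  t_215 = 39;  t_216 = 204;  t_217 = 155
  t_218 = 115;  t_219 = 50;  t_220 = 197;  t_221 = 219;  t_222 = 52;  t_223 = 247
  t_224 = 231;  t_225 = 178;  t_226 = 89;  t_227 = 63;  t_228 = 92;  t_229 = 67
  t_230 = 203;  t_231 = 210;  t_232 = 253;  t_233 = 147;  t_234 = 196;  t_235 = 63
  t_236 = 95;  t_237 = 146;  t_238 = 241;  t_239 = 23;  t_240 = 236;  t_241 = 171
  t_242 = 227;  t_243 = 242;  t_244 = 117;  t_245 = 11;  t_246 = 84;  t_247 = 71
  t_248 = 151;  t_249 = 242;  t_250 = 201;  t_251 = 175;  t_252 = 124;  t_253 = 211
  t_254 = 187;  t_255 = 146;  t_256 = 45;  t_257 = 67;  t_258 = 228;  t_259 = 15
  t_260 = 143;  t_261 = 210;  t_262 = 225;  t_263 = 7;  t_264 = 12;  t_265 = 187
  t_266 = 83;  t_267 = 178;  t_268 = 37;  t_269 = 59;  t_270 = 116;  t_271 = 151
  t_272 = 71;  t_273 = 50;  t_274 = 57;  t_275 = 31;  t_276 = 156;  t_277 = 99
  t_278 = 171;  t_279 = 82;  t_280 = 93;  t_281 = 243;  t_282 = 4;  t_283 = 223
  t_284 = 191;  t_285 = 18;  t_286 = 209;  t_287 = 247;  t_288 = 44;  t_289 = 203
  t_290 = 195;  t_291 = 114;  t_292 = 213;  t_293 = 107;  t_294 = 148;  t_295 = 231
  t_296 = 247;  t_297 = 114;  t_298 = 169;  t_299 = 143;  t_300 = 188;  t_301 = 243
  t_302 = 155;  t_303 = 18;  t_304 = 141;  t_305 = 163;  t_306 = 36;  t_307 = 175
  t_308 = 239;  t_309 = 82;  t_310 = 193;  t_311 = 231;  t_312 = 76;  t_313 = 219
  t_314 = 51;  t_315 = 50;  t_316 = 133;  t_317 = 155;  t_318 = 180;  t_319 = 55
  t_320 = 167;  t_321 = 178;  t_322 = 25;  t_323 = 255;  t_324 = 220;  t_325 = 131
  t_326 = 139;  t_327 = 210;  t_328 = 189;  t_329 = 83;  t_330 = 68;  t_331 = 127
  t_332 = 31;  t_333 = 146;  t_334 = 177;  t_335 = 215;  t_336 = 108;  t_337 = 235
  t_338 = 163;  t_339 = 242;  t_340 = 53;  t_341 = 203;  t_342 = 212;  t_343 = 135
  t_344 = 87;  t_345 = 242;  t_346 = 137;  t_347 = 111;  t_348 = 252;  t_349 = 19
  t_350 = 123;  t_351 = 146;  t_352 = 237;  t_353 = 3;  t_354 = 100;  t_355 = 79
  t_356 = 79;  t_357 = 210;  t_358 = 161;  t_359 = 199;  t_360 = 140;  t_361 = 251
  t_362 = 19;  t_363 = 178;  t_364 = 229;  t_365 = 251;  t_366 = 244;  t_367 = 215
  t_368 = 7;  t_369 = 50;  t_370 = 249
t_371 = 197·249 + 201·50 = 223
t_372 = 197·223 + 201·249 = 28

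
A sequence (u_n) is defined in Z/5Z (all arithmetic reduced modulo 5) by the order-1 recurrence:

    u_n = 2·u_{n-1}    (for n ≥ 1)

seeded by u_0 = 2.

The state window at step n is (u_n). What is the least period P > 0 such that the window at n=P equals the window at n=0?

n=0: window = (2)
n=1: window = (4)
n=2: window = (3)
n=3: window = (1)
n=4: window = (2)
window at n=4 equals window at n=0 → period = 4

4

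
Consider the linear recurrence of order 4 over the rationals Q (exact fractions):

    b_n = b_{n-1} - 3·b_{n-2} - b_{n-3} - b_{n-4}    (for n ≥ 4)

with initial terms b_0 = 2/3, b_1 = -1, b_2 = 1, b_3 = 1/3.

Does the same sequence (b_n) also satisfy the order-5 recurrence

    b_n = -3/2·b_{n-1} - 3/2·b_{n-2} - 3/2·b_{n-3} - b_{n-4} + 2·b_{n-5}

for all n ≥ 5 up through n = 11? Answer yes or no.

no

Terms b_0..b_11: 2/3, -1, 1, 1/3, -7/3, -10/3, 7/3, 43/3, 13, -29, -254/3, -25
n=5: candidate gives 23/6, actual b_5 = -10/3 ✗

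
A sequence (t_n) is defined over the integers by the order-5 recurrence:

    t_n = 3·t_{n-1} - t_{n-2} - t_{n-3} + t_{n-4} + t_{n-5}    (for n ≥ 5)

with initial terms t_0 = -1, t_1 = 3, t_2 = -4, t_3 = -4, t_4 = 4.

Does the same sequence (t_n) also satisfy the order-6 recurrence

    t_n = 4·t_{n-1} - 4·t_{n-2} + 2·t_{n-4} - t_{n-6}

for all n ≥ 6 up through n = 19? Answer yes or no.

Terms t_0..t_19: -1, 3, -4, -4, 4, 22, 65, 161, 396, 988, 2494, 6324, 16047, 40707, 103232, 261760, 663712, 1682898, 4267161, 10819865
n=6: candidate gives 65, actual t_6 = 65 ✓
n=7: candidate gives 161, actual t_7 = 161 ✓
n=8: candidate gives 396, actual t_8 = 396 ✓
n=9: candidate gives 988, actual t_9 = 988 ✓
n=10: candidate gives 2494, actual t_10 = 2494 ✓
n=11: candidate gives 6324, actual t_11 = 6324 ✓
n=12: candidate gives 16047, actual t_12 = 16047 ✓
n=13: candidate gives 40707, actual t_13 = 40707 ✓
n=14: candidate gives 103232, actual t_14 = 103232 ✓
n=15: candidate gives 261760, actual t_15 = 261760 ✓
n=16: candidate gives 663712, actual t_16 = 663712 ✓
n=17: candidate gives 1682898, actual t_17 = 1682898 ✓
n=18: candidate gives 4267161, actual t_18 = 4267161 ✓
n=19: candidate gives 10819865, actual t_19 = 10819865 ✓

yes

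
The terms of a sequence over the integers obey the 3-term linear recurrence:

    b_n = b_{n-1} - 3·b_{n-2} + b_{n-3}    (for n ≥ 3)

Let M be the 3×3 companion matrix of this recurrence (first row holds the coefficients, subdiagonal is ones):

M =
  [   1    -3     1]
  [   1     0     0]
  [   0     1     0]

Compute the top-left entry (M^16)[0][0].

(M^16)[0][0] is the top entry after applying M 16 times to the unit state (1, 0, 0). Equivalently it is h_{18} for the auxiliary sequence (h_n) obeying the same recurrence with h_2 = 1 and h_i = 0 for 0 ≤ i < 2:
h_3 = 1·1 + -3·0 + 1·0 = 1
h_4 = 1·1 + -3·1 + 1·0 = -2
h_5 = 1·-2 + -3·1 + 1·1 = -4
h_6 = 1·-4 + -3·-2 + 1·1 = 3
h_7 = 1·3 + -3·-4 + 1·-2 = 13
h_8 = 1·13 + -3·3 + 1·-4 = 0
h_9 = 1·0 + -3·13 + 1·3 = -36
h_10 = 1·-36 + -3·0 + 1·13 = -23
h_11 = 1·-23 + -3·-36 + 1·0 = 85
h_12 = 1·85 + -3·-23 + 1·-36 = 118
h_13 = 1·118 + -3·85 + 1·-23 = -160
h_14 = 1·-160 + -3·118 + 1·85 = -429
h_15 = 1·-429 + -3·-160 + 1·118 = 169
h_16 = 1·169 + -3·-429 + 1·-160 = 1296
h_17 = 1·1296 + -3·169 + 1·-429 = 360
h_18 = 1·360 + -3·1296 + 1·169 = -3359

-3359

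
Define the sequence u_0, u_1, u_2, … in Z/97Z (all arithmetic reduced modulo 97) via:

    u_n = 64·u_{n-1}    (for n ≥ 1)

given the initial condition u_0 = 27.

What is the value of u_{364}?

70

u_1 = 64·27 = 79
u_2 = 64·79 = 12
u_3 = 64·12 = 89
u_4 = 64·89 = 70
u_5 = 64·70 = 18
u_6 = 64·18 = 85
u_7 = 64·85 = 8
u_8 = 64·8 = 27
(u_8) = (27) = (u_0), so the sequence has period 8.
364 ≡ 4 (mod 8), hence u_364 = u_4 = 70.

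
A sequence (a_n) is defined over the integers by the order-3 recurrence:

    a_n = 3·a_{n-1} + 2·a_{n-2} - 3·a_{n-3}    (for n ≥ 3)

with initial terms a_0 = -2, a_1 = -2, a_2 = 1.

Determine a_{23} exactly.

a_3 = 3·1 + 2·-2 + -3·-2 = 5
a_4 = 3·5 + 2·1 + -3·-2 = 23
a_5 = 3·23 + 2·5 + -3·1 = 76
a_6 = 3·76 + 2·23 + -3·5 = 259
a_7 = 3·259 + 2·76 + -3·23 = 860
a_8 = 3·860 + 2·259 + -3·76 = 2870
a_9 = 3·2870 + 2·860 + -3·259 = 9553
a_10 = 3·9553 + 2·2870 + -3·860 = 31819
a_11 = 3·31819 + 2·9553 + -3·2870 = 105953
a_12 = 3·105953 + 2·31819 + -3·9553 = 352838
a_13 = 3·352838 + 2·105953 + -3·31819 = 1174963
a_14 = 3·1174963 + 2·352838 + -3·105953 = 3912706
a_15 = 3·3912706 + 2·1174963 + -3·352838 = 13029530
a_16 = 3·13029530 + 2·3912706 + -3·1174963 = 43389113
a_17 = 3·43389113 + 2·13029530 + -3·3912706 = 144488281
a_18 = 3·144488281 + 2·43389113 + -3·13029530 = 481154479
a_19 = 3·481154479 + 2·144488281 + -3·43389113 = 1602272660
a_20 = 3·1602272660 + 2·481154479 + -3·144488281 = 5335662095
a_21 = 3·5335662095 + 2·1602272660 + -3·481154479 = 17768068168
a_22 = 3·17768068168 + 2·5335662095 + -3·1602272660 = 59168710714
a_23 = 3·59168710714 + 2·17768068168 + -3·5335662095 = 197035282193

197035282193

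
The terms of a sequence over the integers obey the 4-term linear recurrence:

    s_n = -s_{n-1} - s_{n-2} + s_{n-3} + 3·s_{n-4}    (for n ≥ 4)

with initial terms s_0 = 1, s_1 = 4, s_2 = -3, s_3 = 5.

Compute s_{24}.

19829

s_4 = -1·5 + -1·-3 + 1·4 + 3·1 = 5
s_5 = -1·5 + -1·5 + 1·-3 + 3·4 = -1
s_6 = -1·-1 + -1·5 + 1·5 + 3·-3 = -8
s_7 = -1·-8 + -1·-1 + 1·5 + 3·5 = 29
s_8 = -1·29 + -1·-8 + 1·-1 + 3·5 = -7
s_9 = -1·-7 + -1·29 + 1·-8 + 3·-1 = -33
s_10 = -1·-33 + -1·-7 + 1·29 + 3·-8 = 45
s_11 = -1·45 + -1·-33 + 1·-7 + 3·29 = 68
s_12 = -1·68 + -1·45 + 1·-33 + 3·-7 = -167
s_13 = -1·-167 + -1·68 + 1·45 + 3·-33 = 45
s_14 = -1·45 + -1·-167 + 1·68 + 3·45 = 325
s_15 = -1·325 + -1·45 + 1·-167 + 3·68 = -333
s_16 = -1·-333 + -1·325 + 1·45 + 3·-167 = -448
s_17 = -1·-448 + -1·-333 + 1·325 + 3·45 = 1241
s_18 = -1·1241 + -1·-448 + 1·-333 + 3·325 = -151
s_19 = -1·-151 + -1·1241 + 1·-448 + 3·-333 = -2537
s_20 = -1·-2537 + -1·-151 + 1·1241 + 3·-448 = 2585
s_21 = -1·2585 + -1·-2537 + 1·-151 + 3·1241 = 3524
s_22 = -1·3524 + -1·2585 + 1·-2537 + 3·-151 = -9099
s_23 = -1·-9099 + -1·3524 + 1·2585 + 3·-2537 = 549
s_24 = -1·549 + -1·-9099 + 1·3524 + 3·2585 = 19829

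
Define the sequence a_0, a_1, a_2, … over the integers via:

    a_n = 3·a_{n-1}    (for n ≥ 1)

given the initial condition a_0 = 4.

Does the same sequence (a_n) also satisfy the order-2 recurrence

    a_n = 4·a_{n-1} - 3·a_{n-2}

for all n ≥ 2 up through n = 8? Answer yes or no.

Terms a_0..a_8: 4, 12, 36, 108, 324, 972, 2916, 8748, 26244
n=2: candidate gives 36, actual a_2 = 36 ✓
n=3: candidate gives 108, actual a_3 = 108 ✓
n=4: candidate gives 324, actual a_4 = 324 ✓
n=5: candidate gives 972, actual a_5 = 972 ✓
n=6: candidate gives 2916, actual a_6 = 2916 ✓
n=7: candidate gives 8748, actual a_7 = 8748 ✓
n=8: candidate gives 26244, actual a_8 = 26244 ✓

yes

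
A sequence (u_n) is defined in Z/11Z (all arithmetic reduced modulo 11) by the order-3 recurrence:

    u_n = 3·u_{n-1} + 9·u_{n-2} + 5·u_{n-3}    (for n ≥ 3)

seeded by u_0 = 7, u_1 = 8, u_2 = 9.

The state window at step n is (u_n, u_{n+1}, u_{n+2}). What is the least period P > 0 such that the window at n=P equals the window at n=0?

n=0: window = (7, 8, 9)
n=1: window = (8, 9, 2)
n=2: window = (9, 2, 6)
n=3: window = (2, 6, 4)
n=4: window = (6, 4, 10)
n=5: window = (4, 10, 8)
n=6: window = (10, 8, 2)
n=7: window = (8, 2, 7)
n=8: window = (2, 7, 2)
n=9: window = (7, 2, 2)
n=10: window = (2, 2, 4)
n=11: window = (2, 4, 7)
n=12: window = (4, 7, 1)
n=13: window = (7, 1, 9)
n=14: window = (1, 9, 5)
n=15: window = (9, 5, 2)
n=16: window = (5, 2, 8)
n=17: window = (2, 8, 1)
n=18: window = (8, 1, 8)
n=19: window = (1, 8, 7)
n=20: window = (8, 7, 10)
n=21: window = (7, 10, 1)
n=22: window = (10, 1, 7)
n=23: window = (1, 7, 3)
n=24: window = (7, 3, 0)
n=25: window = (3, 0, 7)
n=26: window = (0, 7, 3)
n=27: window = (7, 3, 6)
n=28: window = (3, 6, 3)
n=29: window = (6, 3, 1)
n=30: window = (3, 1, 5)
n=31: window = (1, 5, 6)
n=32: window = (5, 6, 2)
n=33: window = (6, 2, 8)
n=34: window = (2, 8, 6)
n=35: window = (8, 6, 1)
n=36: window = (6, 1, 9)
n=37: window = (1, 9, 0)
n=38: window = (9, 0, 9)
n=39: window = (0, 9, 6)
n=40: window = (9, 6, 0)
…
n=108: window = (7, 2, 7)
n=109: window = (2, 7, 8)
n=110: window = (7, 8, 9)
window at n=110 equals window at n=0 → period = 110

110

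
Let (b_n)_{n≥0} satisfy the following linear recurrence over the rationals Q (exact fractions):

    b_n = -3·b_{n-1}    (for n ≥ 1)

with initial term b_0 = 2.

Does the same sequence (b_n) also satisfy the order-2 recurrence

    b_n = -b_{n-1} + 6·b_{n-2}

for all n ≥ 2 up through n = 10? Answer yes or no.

Terms b_0..b_10: 2, -6, 18, -54, 162, -486, 1458, -4374, 13122, -39366, 118098
n=2: candidate gives 18, actual b_2 = 18 ✓
n=3: candidate gives -54, actual b_3 = -54 ✓
n=4: candidate gives 162, actual b_4 = 162 ✓
n=5: candidate gives -486, actual b_5 = -486 ✓
n=6: candidate gives 1458, actual b_6 = 1458 ✓
n=7: candidate gives -4374, actual b_7 = -4374 ✓
n=8: candidate gives 13122, actual b_8 = 13122 ✓
n=9: candidate gives -39366, actual b_9 = -39366 ✓
n=10: candidate gives 118098, actual b_10 = 118098 ✓

yes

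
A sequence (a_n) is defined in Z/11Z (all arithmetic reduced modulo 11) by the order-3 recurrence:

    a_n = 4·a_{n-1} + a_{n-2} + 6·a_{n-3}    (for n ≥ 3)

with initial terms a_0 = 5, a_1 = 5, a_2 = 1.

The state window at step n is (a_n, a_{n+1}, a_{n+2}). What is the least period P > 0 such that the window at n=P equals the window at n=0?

60

n=0: window = (5, 5, 1)
n=1: window = (5, 1, 6)
n=2: window = (1, 6, 0)
n=3: window = (6, 0, 1)
n=4: window = (0, 1, 7)
n=5: window = (1, 7, 7)
n=6: window = (7, 7, 8)
n=7: window = (7, 8, 4)
n=8: window = (8, 4, 0)
n=9: window = (4, 0, 8)
n=10: window = (0, 8, 1)
n=11: window = (8, 1, 1)
n=12: window = (1, 1, 9)
n=13: window = (1, 9, 10)
n=14: window = (9, 10, 0)
n=15: window = (10, 0, 9)
n=16: window = (0, 9, 8)
n=17: window = (9, 8, 8)
n=18: window = (8, 8, 6)
n=19: window = (8, 6, 3)
n=20: window = (6, 3, 0)
n=21: window = (3, 0, 6)
n=22: window = (0, 6, 9)
n=23: window = (6, 9, 9)
n=24: window = (9, 9, 4)
n=25: window = (9, 4, 2)
n=26: window = (4, 2, 0)
n=27: window = (2, 0, 4)
n=28: window = (0, 4, 6)
n=29: window = (4, 6, 6)
n=30: window = (6, 6, 10)
n=31: window = (6, 10, 5)
n=32: window = (10, 5, 0)
n=33: window = (5, 0, 10)
n=34: window = (0, 10, 4)
n=35: window = (10, 4, 4)
n=36: window = (4, 4, 3)
n=37: window = (4, 3, 7)
n=38: window = (3, 7, 0)
n=39: window = (7, 0, 3)
n=40: window = (0, 3, 10)
…
n=58: window = (0, 7, 5)
n=59: window = (7, 5, 5)
n=60: window = (5, 5, 1)
window at n=60 equals window at n=0 → period = 60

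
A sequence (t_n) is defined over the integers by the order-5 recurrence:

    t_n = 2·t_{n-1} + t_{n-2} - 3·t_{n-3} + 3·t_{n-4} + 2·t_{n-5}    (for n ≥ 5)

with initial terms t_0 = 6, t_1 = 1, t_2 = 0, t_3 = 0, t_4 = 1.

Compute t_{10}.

t_5 = 2·1 + 1·0 + -3·0 + 3·1 + 2·6 = 17
t_6 = 2·17 + 1·1 + -3·0 + 3·0 + 2·1 = 37
t_7 = 2·37 + 1·17 + -3·1 + 3·0 + 2·0 = 88
t_8 = 2·88 + 1·37 + -3·17 + 3·1 + 2·0 = 165
t_9 = 2·165 + 1·88 + -3·37 + 3·17 + 2·1 = 360
t_10 = 2·360 + 1·165 + -3·88 + 3·37 + 2·17 = 766

766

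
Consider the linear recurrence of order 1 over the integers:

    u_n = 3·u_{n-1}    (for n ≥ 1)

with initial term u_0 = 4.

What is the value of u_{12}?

2125764

u_1 = 3·4 = 12
u_2 = 3·12 = 36
u_3 = 3·36 = 108
u_4 = 3·108 = 324
u_5 = 3·324 = 972
u_6 = 3·972 = 2916
u_7 = 3·2916 = 8748
u_8 = 3·8748 = 26244
u_9 = 3·26244 = 78732
u_10 = 3·78732 = 236196
u_11 = 3·236196 = 708588
u_12 = 3·708588 = 2125764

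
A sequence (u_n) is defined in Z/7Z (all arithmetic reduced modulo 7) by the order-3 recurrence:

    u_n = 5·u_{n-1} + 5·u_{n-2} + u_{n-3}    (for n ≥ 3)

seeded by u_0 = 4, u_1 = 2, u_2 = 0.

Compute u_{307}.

u_3 = 5·0 + 5·2 + 1·4 = 0
u_4 = 5·0 + 5·0 + 1·2 = 2
u_5 = 5·2 + 5·0 + 1·0 = 3
u_6 = 5·3 + 5·2 + 1·0 = 4
u_7 = 5·4 + 5·3 + 1·2 = 2
u_8 = 5·2 + 5·4 + 1·3 = 5
u_9 = 5·5 + 5·2 + 1·4 = 4
u_10 = 5·4 + 5·5 + 1·2 = 5
u_11 = 5·5 + 5·4 + 1·5 = 1
u_12 = 5·1 + 5·5 + 1·4 = 6
u_13 = 5·6 + 5·1 + 1·5 = 5
u_14 = 5·5 + 5·6 + 1·1 = 0
u_15 = 5·0 + 5·5 + 1·6 = 3
u_16 = 5·3 + 5·0 + 1·5 = 6
u_17 = 5·6 + 5·3 + 1·0 = 3
u_18 = 5·3 + 5·6 + 1·3 = 6
u_19 = 5·6 + 5·3 + 1·6 = 2
u_20 = 5·2 + 5·6 + 1·3 = 1
u_21 = 5·1 + 5·2 + 1·6 = 0
u_22 = 5·0 + 5·1 + 1·2 = 0
u_23 = 5·0 + 5·0 + 1·1 = 1
u_24 = 5·1 + 5·0 + 1·0 = 5
u_25 = 5·5 + 5·1 + 1·0 = 2
u_26 = 5·2 + 5·5 + 1·1 = 1
u_27 = 5·1 + 5·2 + 1·5 = 6
u_28 = 5·6 + 5·1 + 1·2 = 2
u_29 = 5·2 + 5·6 + 1·1 = 6
u_30 = 5·6 + 5·2 + 1·6 = 4
u_31 = 5·4 + 5·6 + 1·2 = 3
u_32 = 5·3 + 5·4 + 1·6 = 6
u_33 = 5·6 + 5·3 + 1·4 = 0
u_34 = 5·0 + 5·6 + 1·3 = 5
u_35 = 5·5 + 5·0 + 1·6 = 3
u_36 = 5·3 + 5·5 + 1·0 = 5
u_37 = 5·5 + 5·3 + 1·5 = 3
u_38 = 5·3 + 5·5 + 1·3 = 1
u_39 = 5·1 + 5·3 + 1·5 = 4
u_40 = 5·4 + 5·1 + 1·3 = 0
u_41 = 5·0 + 5·4 + 1·1 = 0
u_42 = 5·0 + 5·0 + 1·4 = 4
u_43 = 5·4 + 5·0 + 1·0 = 6
u_44 = 5·6 + 5·4 + 1·0 = 1
u_45 = 5·1 + 5·6 + 1·4 = 4
u_46 = 5·4 + 5·1 + 1·6 = 3
u_47 = 5·3 + 5·4 + 1·1 = 1
u_48 = 5·1 + 5·3 + 1·4 = 3
u_49 = 5·3 + 5·1 + 1·3 = 2
u_50 = 5·2 + 5·3 + 1·1 = 5
u_51 = 5·5 + 5·2 + 1·3 = 3
u_52 = 5·3 + 5·5 + 1·2 = 0
u_53 = 5·0 + 5·3 + 1·5 = 6
u_54 = 5·6 + 5·0 + 1·3 = 5
u_55 = 5·5 + 5·6 + 1·0 = 6
u_56 = 5·6 + 5·5 + 1·6 = 5
u_57 = 5·5 + 5·6 + 1·5 = 4
u_58 = 5·4 + 5·5 + 1·6 = 2
u_59 = 5·2 + 5·4 + 1·5 = 0
(u_57, u_58, u_59) = (4, 2, 0) = (u_0, u_1, u_2), so the sequence has period 57.
307 ≡ 22 (mod 57), hence u_307 = u_22 = 0.

0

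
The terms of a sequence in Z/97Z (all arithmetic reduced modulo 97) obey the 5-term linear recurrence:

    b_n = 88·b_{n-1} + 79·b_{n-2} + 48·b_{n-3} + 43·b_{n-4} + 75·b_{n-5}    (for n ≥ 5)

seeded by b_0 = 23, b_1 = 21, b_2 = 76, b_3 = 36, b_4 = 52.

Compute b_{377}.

90

b_5 = 88·52 + 79·36 + 48·76 + 43·21 + 75·23 = 19
b_6 = 88·19 + 79·52 + 48·36 + 43·76 + 75·21 = 32
b_7 = 88·32 + 79·19 + 48·52 + 43·36 + 75·76 = 93
b_8 = 88·93 + 79·32 + 48·19 + 43·52 + 75·36 = 70
b_9 = 88·70 + 79·93 + 48·32 + 43·19 + 75·52 = 69
b_10 = 88·69 + 79·70 + 48·93 + 43·32 + 75·19 = 49
Continuing the recurrence:
  b_11 = 25;  b_12 = 65;  b_13 = 28;  b_14 = 76;  b_15 = 86;  b_16 = 89
  b_17 = 6;  b_18 = 80;  b_19 = 38;  b_20 = 53;  b_21 = 9;  b_22 = 23
  b_23 = 12;  b_24 = 92;  b_25 = 57;  b_26 = 71;  b_27 = 45;  b_28 = 89
  b_29 = 90;  b_30 = 92;  b_31 = 63;  b_32 = 84;  b_33 = 73;  b_34 = 18
  b_35 = 40;  b_36 = 2;  b_37 = 59;  b_38 = 36;  b_39 = 34;  b_40 = 17
  b_41 = 61;  b_42 = 57;  b_43 = 69;  b_44 = 3;  b_45 = 30;  b_46 = 23
  b_47 = 43;  b_48 = 26;  b_49 = 59;  b_50 = 36;  b_51 = 41;  b_52 = 47
  b_53 = 10;  b_54 = 21;  b_55 = 45;  b_56 = 40;  b_57 = 10;  b_58 = 93
  b_59 = 48;  b_60 = 74;  b_61 = 59;  b_62 = 49;  b_63 = 30;  b_64 = 23
  b_65 = 89;  b_66 = 64;  b_67 = 11;  b_68 = 52;  b_69 = 4;  b_70 = 59
  b_71 = 85;  b_72 = 68;  b_73 = 9;  b_74 = 83;  b_75 = 56;  b_76 = 70
  b_77 = 73;  b_78 = 68;  b_79 = 76;  b_80 = 76;  b_81 = 95;  b_82 = 27
  b_83 = 72;  b_84 = 75;  b_85 = 89;  b_86 = 85;  b_87 = 49;  b_88 = 62
  b_89 = 64;  b_90 = 29;  b_91 = 54;  b_92 = 63;  b_93 = 77;  b_94 = 22
  b_95 = 20;  b_96 = 82;  b_97 = 40;  b_98 = 25;  b_99 = 69;  b_100 = 55
  b_101 = 58;  b_102 = 55;  b_103 = 26;  b_104 = 79;  b_105 = 29;  b_106 = 72
  b_107 = 8;  b_108 = 36;  b_109 = 72;  b_110 = 91;  b_111 = 22;  b_112 = 82
  b_113 = 9;  b_114 = 82;  b_115 = 40;  b_116 = 86;  b_117 = 55;  b_118 = 4
  b_119 = 11;  b_120 = 49;  b_121 = 26;  b_122 = 23;  b_123 = 25;  b_124 = 49
  b_125 = 59;  b_126 = 10;  b_127 = 23;  b_128 = 25;  b_129 = 39;  b_130 = 17
  b_131 = 47;  b_132 = 63;  b_133 = 45;  b_134 = 8;  b_135 = 6;  b_136 = 48
  b_137 = 5;  b_138 = 91;  b_139 = 22;  b_140 = 45;  b_141 = 10;  b_142 = 79
  b_143 = 19;  b_144 = 47;  b_145 = 42;  b_146 = 52;  b_147 = 14;  b_148 = 35
  b_149 = 82;  b_150 = 34;  b_151 = 35;  b_152 = 35;  b_153 = 48;  b_154 = 82
  b_155 = 59;  b_156 = 62;  b_157 = 21;  b_158 = 20;  b_159 = 47;  b_160 = 41
  b_161 = 60;  b_162 = 18;  b_163 = 76;  b_164 = 79;  b_165 = 75;  b_166 = 35
  b_167 = 52;  b_168 = 56;  b_169 = 78;  b_170 = 59;  b_171 = 85;  b_172 = 77
  b_173 = 15;  b_174 = 82;  b_175 = 1;  b_176 = 94;  b_177 = 83;  b_178 = 29
  b_179 = 26;  b_180 = 70;  b_181 = 49;  b_182 = 35;  b_183 = 24;  b_184 = 64
  b_185 = 75;  b_186 = 43;  b_187 = 45;  b_188 = 86;  b_189 = 66;  b_190 = 23
  b_191 = 36;  b_192 = 94;  b_193 = 71;  b_194 = 1;  b_195 = 96;  b_196 = 53
  b_197 = 89;  b_198 = 73;  b_199 = 26;  b_200 = 78;  b_201 = 48;  b_202 = 11
  b_203 = 62;  b_204 = 62;  b_205 = 75;  b_206 = 20;  b_207 = 87;  b_208 = 73
  b_209 = 16;  b_210 = 85;  b_211 = 29;  b_212 = 8;  b_213 = 46;  b_214 = 63
  b_215 = 15;  b_216 = 63;  b_217 = 12;  b_218 = 11;  b_219 = 28;  b_220 = 80
  b_221 = 83;  b_222 = 45;  b_223 = 90;  b_224 = 47;  b_225 = 83;  b_226 = 23
  b_227 = 40;  b_228 = 50;  b_229 = 44;  b_230 = 78;  b_231 = 83;  b_232 = 67
  b_233 = 14;  b_234 = 91;  b_235 = 21;  b_236 = 94;  b_237 = 41;  b_238 = 30
  b_239 = 77;  b_240 = 47;  b_241 = 5;  b_242 = 89;  b_243 = 39;  b_244 = 69
  b_245 = 93;  b_246 = 18;  b_247 = 31;  b_248 = 53;  b_249 = 79;  b_250 = 6
  b_251 = 65;  b_252 = 40;  b_253 = 19;  b_254 = 70;  b_255 = 22;  b_256 = 35
  b_257 = 64;  b_258 = 17;  b_259 = 72;  b_260 = 35;  b_261 = 23;  b_262 = 2
  b_263 = 90;  b_264 = 82;  b_265 = 91;  b_266 = 53;  b_267 = 21;  b_268 = 18
  b_269 = 39;  b_270 = 28;  b_271 = 35;  b_272 = 7;  b_273 = 89;  b_274 = 32
  b_275 = 14;  b_276 = 94;  b_277 = 37;  b_278 = 5;  b_279 = 13;  b_280 = 65
  b_281 = 11;  b_282 = 17;  b_283 = 17;  b_284 = 56;  b_285 = 19;  b_286 = 29
  b_287 = 17;  b_288 = 40;  b_289 = 20;  b_290 = 66;  b_291 = 89;  b_292 = 26
  b_293 = 51;  b_294 = 20;  b_295 = 3;  b_296 = 57;  b_297 = 74;  b_298 = 33
  b_299 = 20;  b_300 = 22;  b_301 = 44;  b_302 = 56;  b_303 = 88;  b_304 = 42
  b_305 = 0;  b_306 = 58;  b_307 = 69;  b_308 = 48;  b_309 = 89;  b_310 = 67
  b_311 = 44;  b_312 = 15;  b_313 = 16;  b_314 = 2;  b_315 = 56;  b_316 = 2
  b_317 = 10;  b_318 = 65;  b_319 = 46;  b_320 = 78;  b_321 = 36;  b_322 = 48
  b_323 = 11;  b_324 = 3;  b_325 = 68;  b_326 = 67;  b_327 = 62;  b_328 = 29
  b_329 = 41;  b_330 = 75;  b_331 = 7;  b_332 = 50;  b_333 = 75;  b_334 = 17
  b_335 = 33;  b_336 = 46;  b_337 = 90;  b_338 = 94;  b_339 = 11;  b_340 = 95
  b_341 = 12;  b_342 = 93;  b_343 = 69;  b_344 = 87;  b_345 = 89;  b_346 = 24
  b_347 = 78;  b_348 = 26;  b_349 = 69;  b_350 = 80;  b_351 = 75;  b_352 = 17
  b_353 = 76;  b_354 = 70;  b_355 = 89;  b_356 = 86;  b_357 = 95;  b_358 = 6
  b_359 = 92;  b_360 = 29;  b_361 = 79;  b_362 = 90;  b_363 = 74;  b_364 = 50
  b_365 = 59;  b_366 = 82;  b_367 = 56;  b_368 = 16;  b_369 = 50;  b_370 = 7
  b_371 = 21;  b_372 = 86;  b_373 = 12;  b_374 = 8;  b_375 = 30
b_376 = 88·30 + 79·8 + 48·12 + 43·86 + 75·21 = 3
b_377 = 88·3 + 79·30 + 48·8 + 43·12 + 75·86 = 90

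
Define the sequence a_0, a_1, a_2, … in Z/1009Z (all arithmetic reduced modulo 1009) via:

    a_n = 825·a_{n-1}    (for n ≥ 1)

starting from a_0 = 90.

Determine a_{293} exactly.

a_1 = 825·90 = 593
a_2 = 825·593 = 869
a_3 = 825·869 = 535
a_4 = 825·535 = 442
a_5 = 825·442 = 401
a_6 = 825·401 = 882
a_7 = 825·882 = 161
a_8 = 825·161 = 646
a_9 = 825·646 = 198
a_10 = 825·198 = 901
a_11 = 825·901 = 701
a_12 = 825·701 = 168
a_13 = 825·168 = 367
a_14 = 825·367 = 75
a_15 = 825·75 = 326
a_16 = 825·326 = 556
a_17 = 825·556 = 614
a_18 = 825·614 = 32
a_19 = 825·32 = 166
a_20 = 825·166 = 735
a_21 = 825·735 = 975
a_22 = 825·975 = 202
a_23 = 825·202 = 165
a_24 = 825·165 = 919
a_25 = 825·919 = 416
a_26 = 825·416 = 140
a_27 = 825·140 = 474
a_28 = 825·474 = 567
a_29 = 825·567 = 608
a_30 = 825·608 = 127
a_31 = 825·127 = 848
a_32 = 825·848 = 363
a_33 = 825·363 = 811
a_34 = 825·811 = 108
a_35 = 825·108 = 308
a_36 = 825·308 = 841
a_37 = 825·841 = 642
a_38 = 825·642 = 934
a_39 = 825·934 = 683
a_40 = 825·683 = 453
a_41 = 825·453 = 395
a_42 = 825·395 = 977
a_43 = 825·977 = 843
a_44 = 825·843 = 274
a_45 = 825·274 = 34
a_46 = 825·34 = 807
a_47 = 825·807 = 844
a_48 = 825·844 = 90
(a_48) = (90) = (a_0), so the sequence has period 48.
293 ≡ 5 (mod 48), hence a_293 = a_5 = 401.

401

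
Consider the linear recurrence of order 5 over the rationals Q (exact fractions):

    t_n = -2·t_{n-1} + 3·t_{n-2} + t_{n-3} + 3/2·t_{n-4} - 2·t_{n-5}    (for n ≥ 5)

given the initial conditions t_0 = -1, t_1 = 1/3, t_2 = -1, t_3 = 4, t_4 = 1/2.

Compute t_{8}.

t_5 = -2·1/2 + 3·4 + 1·-1 + 3/2·1/3 + -2·-1 = 25/2
t_6 = -2·25/2 + 3·1/2 + 1·4 + 3/2·-1 + -2·1/3 = -65/3
t_7 = -2·-65/3 + 3·25/2 + 1·1/2 + 3/2·4 + -2·-1 = 268/3
t_8 = -2·268/3 + 3·-65/3 + 1·25/2 + 3/2·1/2 + -2·4 = -2861/12

-2861/12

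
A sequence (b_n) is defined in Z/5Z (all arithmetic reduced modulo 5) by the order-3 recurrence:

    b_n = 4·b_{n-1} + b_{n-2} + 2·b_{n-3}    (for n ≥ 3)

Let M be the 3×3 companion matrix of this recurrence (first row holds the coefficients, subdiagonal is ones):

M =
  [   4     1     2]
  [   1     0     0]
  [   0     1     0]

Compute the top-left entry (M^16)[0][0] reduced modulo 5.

(M^16)[0][0] is the top entry after applying M 16 times to the unit state (1, 0, 0). Equivalently it is h_{18} for the auxiliary sequence (h_n) obeying the same recurrence with h_2 = 1 and h_i = 0 for 0 ≤ i < 2:
h_3 = 4·1 + 1·0 + 2·0 = 4
h_4 = 4·4 + 1·1 + 2·0 = 2
h_5 = 4·2 + 1·4 + 2·1 = 4
h_6 = 4·4 + 1·2 + 2·4 = 1
h_7 = 4·1 + 1·4 + 2·2 = 2
h_8 = 4·2 + 1·1 + 2·4 = 2
h_9 = 4·2 + 1·2 + 2·1 = 2
h_10 = 4·2 + 1·2 + 2·2 = 4
h_11 = 4·4 + 1·2 + 2·2 = 2
h_12 = 4·2 + 1·4 + 2·2 = 1
h_13 = 4·1 + 1·2 + 2·4 = 4
h_14 = 4·4 + 1·1 + 2·2 = 1
h_15 = 4·1 + 1·4 + 2·1 = 0
h_16 = 4·0 + 1·1 + 2·4 = 4
h_17 = 4·4 + 1·0 + 2·1 = 3
h_18 = 4·3 + 1·4 + 2·0 = 1

1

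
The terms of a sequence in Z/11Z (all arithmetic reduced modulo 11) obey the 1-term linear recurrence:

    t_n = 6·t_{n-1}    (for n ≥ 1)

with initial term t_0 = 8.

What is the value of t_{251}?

4

t_1 = 6·8 = 4
t_2 = 6·4 = 2
t_3 = 6·2 = 1
t_4 = 6·1 = 6
t_5 = 6·6 = 3
t_6 = 6·3 = 7
t_7 = 6·7 = 9
t_8 = 6·9 = 10
t_9 = 6·10 = 5
t_10 = 6·5 = 8
(t_10) = (8) = (t_0), so the sequence has period 10.
251 ≡ 1 (mod 10), hence t_251 = t_1 = 4.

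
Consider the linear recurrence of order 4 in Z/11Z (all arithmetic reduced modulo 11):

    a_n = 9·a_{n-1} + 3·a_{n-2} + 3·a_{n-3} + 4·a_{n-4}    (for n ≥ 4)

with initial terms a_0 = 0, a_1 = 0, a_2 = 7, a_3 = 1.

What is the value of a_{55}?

5

a_4 = 9·1 + 3·7 + 3·0 + 4·0 = 8
a_5 = 9·8 + 3·1 + 3·7 + 4·0 = 8
a_6 = 9·8 + 3·8 + 3·1 + 4·7 = 6
a_7 = 9·6 + 3·8 + 3·8 + 4·1 = 7
a_8 = 9·7 + 3·6 + 3·8 + 4·8 = 5
a_9 = 9·5 + 3·7 + 3·6 + 4·8 = 6
a_10 = 9·6 + 3·5 + 3·7 + 4·6 = 4
a_11 = 9·4 + 3·6 + 3·5 + 4·7 = 9
a_12 = 9·9 + 3·4 + 3·6 + 4·5 = 10
a_13 = 9·10 + 3·9 + 3·4 + 4·6 = 10
a_14 = 9·10 + 3·10 + 3·9 + 4·4 = 9
a_15 = 9·9 + 3·10 + 3·10 + 4·9 = 1
a_16 = 9·1 + 3·9 + 3·10 + 4·10 = 7
a_17 = 9·7 + 3·1 + 3·9 + 4·10 = 1
a_18 = 9·1 + 3·7 + 3·1 + 4·9 = 3
a_19 = 9·3 + 3·1 + 3·7 + 4·1 = 0
a_20 = 9·0 + 3·3 + 3·1 + 4·7 = 7
a_21 = 9·7 + 3·0 + 3·3 + 4·1 = 10
a_22 = 9·10 + 3·7 + 3·0 + 4·3 = 2
a_23 = 9·2 + 3·10 + 3·7 + 4·0 = 3
a_24 = 9·3 + 3·2 + 3·10 + 4·7 = 3
a_25 = 9·3 + 3·3 + 3·2 + 4·10 = 5
a_26 = 9·5 + 3·3 + 3·3 + 4·2 = 5
a_27 = 9·5 + 3·5 + 3·3 + 4·3 = 4
a_28 = 9·4 + 3·5 + 3·5 + 4·3 = 1
a_29 = 9·1 + 3·4 + 3·5 + 4·5 = 1
a_30 = 9·1 + 3·1 + 3·4 + 4·5 = 0
a_31 = 9·0 + 3·1 + 3·1 + 4·4 = 0
a_32 = 9·0 + 3·0 + 3·1 + 4·1 = 7
a_33 = 9·7 + 3·0 + 3·0 + 4·1 = 1
a_34 = 9·1 + 3·7 + 3·0 + 4·0 = 8
a_35 = 9·8 + 3·1 + 3·7 + 4·0 = 8
a_36 = 9·8 + 3·8 + 3·1 + 4·7 = 6
a_37 = 9·6 + 3·8 + 3·8 + 4·1 = 7
a_38 = 9·7 + 3·6 + 3·8 + 4·8 = 5
a_39 = 9·5 + 3·7 + 3·6 + 4·8 = 6
a_40 = 9·6 + 3·5 + 3·7 + 4·6 = 4
a_41 = 9·4 + 3·6 + 3·5 + 4·7 = 9
a_42 = 9·9 + 3·4 + 3·6 + 4·5 = 10
a_43 = 9·10 + 3·9 + 3·4 + 4·6 = 10
a_44 = 9·10 + 3·10 + 3·9 + 4·4 = 9
a_45 = 9·9 + 3·10 + 3·10 + 4·9 = 1
a_46 = 9·1 + 3·9 + 3·10 + 4·10 = 7
a_47 = 9·7 + 3·1 + 3·9 + 4·10 = 1
a_48 = 9·1 + 3·7 + 3·1 + 4·9 = 3
a_49 = 9·3 + 3·1 + 3·7 + 4·1 = 0
a_50 = 9·0 + 3·3 + 3·1 + 4·7 = 7
a_51 = 9·7 + 3·0 + 3·3 + 4·1 = 10
a_52 = 9·10 + 3·7 + 3·0 + 4·3 = 2
a_53 = 9·2 + 3·10 + 3·7 + 4·0 = 3
a_54 = 9·3 + 3·2 + 3·10 + 4·7 = 3
a_55 = 9·3 + 3·3 + 3·2 + 4·10 = 5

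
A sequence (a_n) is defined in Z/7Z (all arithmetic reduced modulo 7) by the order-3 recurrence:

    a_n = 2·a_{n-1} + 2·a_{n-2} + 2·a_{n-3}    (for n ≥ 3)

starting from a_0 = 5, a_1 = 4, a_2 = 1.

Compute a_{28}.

a_3 = 2·1 + 2·4 + 2·5 = 6
a_4 = 2·6 + 2·1 + 2·4 = 1
a_5 = 2·1 + 2·6 + 2·1 = 2
a_6 = 2·2 + 2·1 + 2·6 = 4
a_7 = 2·4 + 2·2 + 2·1 = 0
a_8 = 2·0 + 2·4 + 2·2 = 5
a_9 = 2·5 + 2·0 + 2·4 = 4
a_10 = 2·4 + 2·5 + 2·0 = 4
a_11 = 2·4 + 2·4 + 2·5 = 5
a_12 = 2·5 + 2·4 + 2·4 = 5
a_13 = 2·5 + 2·5 + 2·4 = 0
a_14 = 2·0 + 2·5 + 2·5 = 6
a_15 = 2·6 + 2·0 + 2·5 = 1
a_16 = 2·1 + 2·6 + 2·0 = 0
a_17 = 2·0 + 2·1 + 2·6 = 0
a_18 = 2·0 + 2·0 + 2·1 = 2
a_19 = 2·2 + 2·0 + 2·0 = 4
a_20 = 2·4 + 2·2 + 2·0 = 5
a_21 = 2·5 + 2·4 + 2·2 = 1
a_22 = 2·1 + 2·5 + 2·4 = 6
a_23 = 2·6 + 2·1 + 2·5 = 3
a_24 = 2·3 + 2·6 + 2·1 = 6
a_25 = 2·6 + 2·3 + 2·6 = 2
a_26 = 2·2 + 2·6 + 2·3 = 1
a_27 = 2·1 + 2·2 + 2·6 = 4
a_28 = 2·4 + 2·1 + 2·2 = 0

0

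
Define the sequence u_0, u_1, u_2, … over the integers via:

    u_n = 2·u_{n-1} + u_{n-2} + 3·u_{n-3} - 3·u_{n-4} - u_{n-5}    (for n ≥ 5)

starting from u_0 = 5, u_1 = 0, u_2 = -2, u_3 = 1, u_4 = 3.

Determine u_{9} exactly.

45

u_5 = 2·3 + 1·1 + 3·-2 + -3·0 + -1·5 = -4
u_6 = 2·-4 + 1·3 + 3·1 + -3·-2 + -1·0 = 4
u_7 = 2·4 + 1·-4 + 3·3 + -3·1 + -1·-2 = 12
u_8 = 2·12 + 1·4 + 3·-4 + -3·3 + -1·1 = 6
u_9 = 2·6 + 1·12 + 3·4 + -3·-4 + -1·3 = 45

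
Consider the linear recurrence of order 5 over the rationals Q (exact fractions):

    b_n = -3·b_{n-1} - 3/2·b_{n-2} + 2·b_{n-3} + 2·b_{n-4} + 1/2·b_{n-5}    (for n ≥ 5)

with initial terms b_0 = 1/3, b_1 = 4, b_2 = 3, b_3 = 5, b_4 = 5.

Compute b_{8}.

b_5 = -3·5 + -3/2·5 + 2·3 + 2·4 + 1/2·1/3 = -25/3
b_6 = -3·-25/3 + -3/2·5 + 2·5 + 2·3 + 1/2·4 = 71/2
b_7 = -3·71/2 + -3/2·-25/3 + 2·5 + 2·5 + 1/2·3 = -145/2
b_8 = -3·-145/2 + -3/2·71/2 + 2·-25/3 + 2·5 + 1/2·5 = 1921/12

1921/12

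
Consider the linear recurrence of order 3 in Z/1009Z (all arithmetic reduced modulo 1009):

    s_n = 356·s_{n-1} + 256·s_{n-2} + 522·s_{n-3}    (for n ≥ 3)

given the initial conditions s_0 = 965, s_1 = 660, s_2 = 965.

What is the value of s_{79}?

730

s_3 = 356·965 + 256·660 + 522·965 = 167
s_4 = 356·167 + 256·965 + 522·660 = 207
s_5 = 356·207 + 256·167 + 522·965 = 648
s_6 = 356·648 + 256·207 + 522·167 = 551
s_7 = 356·551 + 256·648 + 522·207 = 913
s_8 = 356·913 + 256·551 + 522·648 = 167
s_9 = 356·167 + 256·913 + 522·551 = 627
s_10 = 356·627 + 256·167 + 522·913 = 935
s_11 = 356·935 + 256·627 + 522·167 = 371
s_12 = 356·371 + 256·935 + 522·627 = 502
s_13 = 356·502 + 256·371 + 522·935 = 972
s_14 = 356·972 + 256·502 + 522·371 = 248
s_15 = 356·248 + 256·972 + 522·502 = 827
s_16 = 356·827 + 256·248 + 522·972 = 571
s_17 = 356·571 + 256·827 + 522·248 = 593
s_18 = 356·593 + 256·571 + 522·827 = 949
s_19 = 356·949 + 256·593 + 522·571 = 694
s_20 = 356·694 + 256·949 + 522·593 = 426
s_21 = 356·426 + 256·694 + 522·949 = 345
s_22 = 356·345 + 256·426 + 522·694 = 852
s_23 = 356·852 + 256·345 + 522·426 = 532
s_24 = 356·532 + 256·852 + 522·345 = 356
s_25 = 356·356 + 256·532 + 522·852 = 363
s_26 = 356·363 + 256·356 + 522·532 = 631
s_27 = 356·631 + 256·363 + 522·356 = 914
s_28 = 356·914 + 256·631 + 522·363 = 376
s_29 = 356·376 + 256·914 + 522·631 = 3
s_30 = 356·3 + 256·376 + 522·914 = 311
s_31 = 356·311 + 256·3 + 522·376 = 11
s_32 = 356·11 + 256·311 + 522·3 = 342
s_33 = 356·342 + 256·11 + 522·311 = 354
s_34 = 356·354 + 256·342 + 522·11 = 365
s_35 = 356·365 + 256·354 + 522·342 = 533
s_36 = 356·533 + 256·365 + 522·354 = 809
s_37 = 356·809 + 256·533 + 522·365 = 501
s_38 = 356·501 + 256·809 + 522·533 = 773
s_39 = 356·773 + 256·501 + 522·809 = 380
s_40 = 356·380 + 256·773 + 522·501 = 389
s_41 = 356·389 + 256·380 + 522·773 = 573
s_42 = 356·573 + 256·389 + 522·380 = 459
s_43 = 356·459 + 256·573 + 522·389 = 578
s_44 = 356·578 + 256·459 + 522·573 = 834
s_45 = 356·834 + 256·578 + 522·459 = 368
s_46 = 356·368 + 256·834 + 522·578 = 468
s_47 = 356·468 + 256·368 + 522·834 = 963
s_48 = 356·963 + 256·468 + 522·368 = 900
s_49 = 356·900 + 256·963 + 522·468 = 997
s_50 = 356·997 + 256·900 + 522·963 = 316
s_51 = 356·316 + 256·997 + 522·900 = 58
s_52 = 356·58 + 256·316 + 522·997 = 434
s_53 = 356·434 + 256·58 + 522·316 = 325
s_54 = 356·325 + 256·434 + 522·58 = 794
s_55 = 356·794 + 256·325 + 522·434 = 129
s_56 = 356·129 + 256·794 + 522·325 = 103
s_57 = 356·103 + 256·129 + 522·794 = 849
s_58 = 356·849 + 256·103 + 522·129 = 422
s_59 = 356·422 + 256·849 + 522·103 = 589
s_60 = 356·589 + 256·422 + 522·849 = 108
s_61 = 356·108 + 256·589 + 522·422 = 871
s_62 = 356·871 + 256·108 + 522·589 = 431
s_63 = 356·431 + 256·871 + 522·108 = 936
s_64 = 356·936 + 256·431 + 522·871 = 204
s_65 = 356·204 + 256·936 + 522·431 = 434
s_66 = 356·434 + 256·204 + 522·936 = 119
s_67 = 356·119 + 256·434 + 522·204 = 643
s_68 = 356·643 + 256·119 + 522·434 = 591
s_69 = 356·591 + 256·643 + 522·119 = 225
s_70 = 356·225 + 256·591 + 522·643 = 993
s_71 = 356·993 + 256·225 + 522·591 = 193
s_72 = 356·193 + 256·993 + 522·225 = 442
s_73 = 356·442 + 256·193 + 522·993 = 644
s_74 = 356·644 + 256·442 + 522·193 = 211
s_75 = 356·211 + 256·644 + 522·442 = 510
s_76 = 356·510 + 256·211 + 522·644 = 650
s_77 = 356·650 + 256·510 + 522·211 = 899
s_78 = 356·899 + 256·650 + 522·510 = 959
s_79 = 356·959 + 256·899 + 522·650 = 730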